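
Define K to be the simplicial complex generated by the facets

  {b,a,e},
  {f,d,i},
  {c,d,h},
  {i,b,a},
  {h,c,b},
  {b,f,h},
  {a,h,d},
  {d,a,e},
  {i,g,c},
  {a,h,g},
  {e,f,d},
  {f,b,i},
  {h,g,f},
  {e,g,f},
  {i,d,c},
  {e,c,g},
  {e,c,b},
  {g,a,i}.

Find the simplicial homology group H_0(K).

Take the total order a < b < c < d < e < f < g < h < i on the vertex set. Then K (dimension 2) consists of the simplices:

  0-simplices (9): a, b, c, d, e, f, g, h, i
  1-simplices (27): ab, ad, ae, ag, ah, ai, bc, be, bf, bh, bi, cd, ce, cg, ch, ci, de, df, dh, di, ef, eg, fg, fh, fi, gh, gi
  2-simplices (18): abe, abi, ade, adh, agh, agi, bce, bch, bfh, bfi, cdh, cdi, ceg, cgi, def, dfi, efg, fgh

giving chain groups C_0 ≅ Z^9, C_1 ≅ Z^27, C_2 ≅ Z^18.

The boundary map ∂_1: C_1 → C_0 is given by ∂[p,q] = [q] − [p]. For instance
  ∂ag = g − a.
The resulting 9×27 matrix has rank 8, and its Smith normal form has invariant factors (1,1,1,1,1,1,1,1).

Boundary ∂_2: C_2 → C_1 sends each 2-simplex [p,q,r] to [q,r] − [p,r] + [p,q]. For instance
  ∂agi = gi − ai + ag,
  ∂abi = bi − ai + ab.
The resulting 27×18 matrix has rank 17, and its Smith normal form has invariant factors (1,1,1,1,1,1,1,1,1,1,1,1,1,1,1,1,1).

Reading off H_k = ker ∂_k / im ∂_{k+1}:

  H_0: rank C_0 − rank ∂_1 = 9 − 8 = 1, and the invariant factors of ∂_1 are all 1, so H_0 = Z.

(K is a triangulation of the torus T^2.)

H_0 ≅ Z.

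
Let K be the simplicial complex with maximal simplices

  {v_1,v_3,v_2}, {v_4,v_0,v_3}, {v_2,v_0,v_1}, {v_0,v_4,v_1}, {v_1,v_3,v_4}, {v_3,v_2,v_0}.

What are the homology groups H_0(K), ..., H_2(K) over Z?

H_0 = Z,  H_1 = 0,  H_2 = Z.

Order the vertices as v_0 < v_1 < v_2 < v_3 < v_4. Listing each simplex with vertices in this order, K has dimension 2 with simplices:

  0-simplices (5): [v_0], [v_1], [v_2], [v_3], [v_4]
  1-simplices (9): [v_0,v_1], [v_0,v_2], [v_0,v_3], [v_0,v_4], [v_1,v_2], [v_1,v_3], [v_1,v_4], [v_2,v_3], [v_3,v_4]
  2-simplices (6): [v_0,v_1,v_2], [v_0,v_1,v_4], [v_0,v_2,v_3], [v_0,v_3,v_4], [v_1,v_2,v_3], [v_1,v_3,v_4]

so the chain groups are C_0 ≅ Z^5, C_1 ≅ Z^9, C_2 ≅ Z^6.

∂_1: C_1 → C_0 sends each edge [p,q] (with p < q) to q − p.
The 5×9 boundary matrix has rank 4 and Smith normal form diag(1,1,1,1).

Boundary ∂_2: C_2 → C_1 maps a triangle to the signed sum of its edges. For instance
  ∂[v_1,v_2,v_3] = [v_2,v_3] − [v_1,v_3] + [v_1,v_2],
  ∂[v_0,v_1,v_4] = [v_1,v_4] − [v_0,v_4] + [v_0,v_1].
The resulting 9×6 matrix has rank 5, and its Smith normal form has invariant factors (1,1,1,1,1).

Computing H_k = (kernel of ∂_k) / (image of ∂_{k+1}):

  H_0: rank C_0 − rank ∂_1 = 5 − 4 = 1, and the invariant factors of ∂_1 are all 1, so H_0 ≅ Z.
  H_1: rank ker ∂_1 − rank ∂_2 = (9 − 4) − 5 = 0, and the invariant factors of ∂_2 are all 1, so H_1 ≅ 0.
  H_2: rank ker ∂_2 − rank ∂_3 = (6 − 5) − 0 = 1, and there is no ∂_3, so H_2 ≅ Z.

As a check, the Euler characteristic is 5 − 9 + 6 = 2, which agrees with 1 − 0 + 1 = 2.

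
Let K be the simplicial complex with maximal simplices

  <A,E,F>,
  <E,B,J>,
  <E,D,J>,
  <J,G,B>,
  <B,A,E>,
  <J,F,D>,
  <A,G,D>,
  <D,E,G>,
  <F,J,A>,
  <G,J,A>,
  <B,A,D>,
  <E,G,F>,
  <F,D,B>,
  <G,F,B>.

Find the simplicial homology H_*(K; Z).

Take the total order A < B < D < E < F < G < J on the vertex set. Then K (dimension 2) consists of the simplices:

  0-simplices (7): A, B, D, E, F, G, J
  1-simplices (21): AB, AD, AE, AF, AG, AJ, BD, BE, BF, BG, BJ, DE, DF, DG, DJ, EF, EG, EJ, FG, FJ, GJ
  2-simplices (14): ABD, ABE, ADG, AEF, AFJ, AGJ, BDF, BEJ, BFG, BGJ, DEG, DEJ, DFJ, EFG

so the chain groups are C_0 ≅ Z^7, C_1 ≅ Z^21, C_2 ≅ Z^14.

Boundary ∂_1: C_1 → C_0 is given by ∂[p,q] = [q] − [p]. For instance
  ∂BG = G − B.
The 7×21 boundary matrix has rank 6 and Smith normal form diag(1,1,1,1,1,1).

Boundary ∂_2: C_2 → C_1 sends each 2-simplex [p,q,r] to [q,r] − [p,r] + [p,q]. For instance
  ∂BFG = FG − BG + BF,
  ∂EFG = FG − EG + EF.
The resulting 21×14 matrix has rank 13, and its Smith normal form has invariant factors (1,1,1,1,1,1,1,1,1,1,1,1,1).

Reading off H_k = ker ∂_k / im ∂_{k+1}:

  H_0: rank C_0 − rank ∂_1 = 7 − 6 = 1, and the invariant factors of ∂_1 are all 1, so H_0 ≅ Z.
  H_1: rank ker ∂_1 − rank ∂_2 = (21 − 6) − 13 = 2, and the invariant factors of ∂_2 are all 1, so H_1 ≅ Z^2.
  H_2: rank ker ∂_2 − rank ∂_3 = (14 − 13) − 0 = 1, and there is no ∂_3, so H_2 ≅ Z.

(K is a triangulation of the torus T^2.)

H_0 ≅ Z,  H_1 ≅ Z^2,  H_2 ≅ Z.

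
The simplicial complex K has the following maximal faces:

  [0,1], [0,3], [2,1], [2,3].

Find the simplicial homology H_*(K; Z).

H_0 ≅ Z,  H_1 ≅ Z.

Take the total order 0 < 1 < 2 < 3 on the vertex set. Then K (dimension 1) consists of the simplices:

  0-simplices (4): [0], [1], [2], [3]
  1-simplices (4): [0,1], [0,3], [1,2], [2,3]

Hence C_0 ≅ Z^4, C_1 ≅ Z^4.

The boundary map ∂_1: C_1 → C_0 sends each edge [p,q] (with p < q) to q − p.
As a 4×4 matrix over Z this has rank 3, with invariant factors (1,1,1).

Now H_k = ker ∂_k / im ∂_{k+1}, so:

  H_0: rank C_0 − rank ∂_1 = 4 − 3 = 1, and the invariant factors of ∂_1 are all 1, so H_0 = Z.
  H_1: rank ker ∂_1 − rank ∂_2 = (4 − 3) − 0 = 1, and there is no ∂_2, so H_1 = Z.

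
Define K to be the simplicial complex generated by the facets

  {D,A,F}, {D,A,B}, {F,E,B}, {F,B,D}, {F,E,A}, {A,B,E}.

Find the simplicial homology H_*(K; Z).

H_0 ≅ Z,  H_1 = 0,  H_2 ≅ Z.

Fix the vertex order A < B < D < E < F and write every simplex with vertices in increasing order. Then dim K = 2 and the simplices of K are:

  0-simplices (5): A, B, D, E, F
  1-simplices (9): AB, AD, AE, AF, BD, BE, BF, DF, EF
  2-simplices (6): ABD, ABE, ADF, AEF, BDF, BEF

Hence C_0 ≅ Z^5, C_1 ≅ Z^9, C_2 ≅ Z^6.

The boundary map ∂_1: C_1 → C_0 is given by ∂[p,q] = [q] − [p].
The 5×9 boundary matrix has rank 4 and Smith normal form diag(1,1,1,1).

Boundary ∂_2: C_2 → C_1 maps a triangle to the signed sum of its edges. For instance
  ∂BEF = EF − BF + BE,
  ∂ABE = BE − AE + AB.
As a 9×6 matrix over Z this has rank 5, with invariant factors (1,1,1,1,1).

Reading off H_k = ker ∂_k / im ∂_{k+1}:

  H_0: rank C_0 − rank ∂_1 = 5 − 4 = 1, and the invariant factors of ∂_1 are all 1, so H_0 ≅ Z.
  H_1: rank ker ∂_1 − rank ∂_2 = (9 − 4) − 5 = 0, and the invariant factors of ∂_2 are all 1, so H_1 ≅ 0.
  H_2: rank ker ∂_2 − rank ∂_3 = (6 − 5) − 0 = 1, and there is no ∂_3, so H_2 ≅ Z.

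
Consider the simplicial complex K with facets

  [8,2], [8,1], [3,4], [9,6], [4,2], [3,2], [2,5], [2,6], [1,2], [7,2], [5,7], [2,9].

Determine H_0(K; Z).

Fix the vertex order 1 < 2 < 3 < 4 < 5 < 6 < 7 < 8 < 9 and write every simplex with vertices in increasing order. Then dim K = 1 and the simplices of K are:

  0-simplices (9): [1], [2], [3], [4], [5], [6], [7], [8], [9]
  1-simplices (12): [1,2], [1,8], [2,3], [2,4], [2,5], [2,6], [2,7], [2,8], [2,9], [3,4], [5,7], [6,9]

Hence C_0 ≅ Z^9, C_1 ≅ Z^12.

The boundary map ∂_1: C_1 → C_0 is given by ∂[p,q] = [q] − [p].
The resulting 9×12 matrix has rank 8, and its Smith normal form has invariant factors (1,1,1,1,1,1,1,1).

Reading off H_k = ker ∂_k / im ∂_{k+1}:

  H_0: rank C_0 − rank ∂_1 = 9 − 8 = 1, and the invariant factors of ∂_1 are all 1, so H_0 ≅ Z.

H_0 = Z.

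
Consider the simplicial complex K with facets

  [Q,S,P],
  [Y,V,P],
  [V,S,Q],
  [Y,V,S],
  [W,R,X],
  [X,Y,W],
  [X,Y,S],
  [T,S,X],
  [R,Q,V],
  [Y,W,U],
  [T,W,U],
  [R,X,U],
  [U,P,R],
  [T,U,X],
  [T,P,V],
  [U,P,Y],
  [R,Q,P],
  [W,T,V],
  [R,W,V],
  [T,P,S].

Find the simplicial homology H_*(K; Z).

H_0 ≅ Z,  H_1 ≅ Z ⊕ Z/2,  H_2 = 0.

K has 10 vertices, 30 edges, 20 triangles.
rank ∂_0 = 0, rank ∂_1 = 9 ⇒ b_0 = 10 − 0 − 9 = 1; all invariant factors of ∂_1 are 1 so no torsion. So H_0 ≅ Z.
rank ∂_1 = 9, rank ∂_2 = 20 ⇒ b_1 = 30 − 9 − 20 = 1; ∂_2 has invariant factor(s) [2] giving torsion. So H_1 ≅ Z ⊕ Z/2.
rank ∂_2 = 20, rank ∂_3 = 0 ⇒ b_2 = 20 − 20 − 0 = 0. So H_2 ≅ 0.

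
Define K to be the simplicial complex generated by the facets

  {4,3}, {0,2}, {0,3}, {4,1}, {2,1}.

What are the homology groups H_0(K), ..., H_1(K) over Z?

H_0 ≅ Z,  H_1 ≅ Z.

Fix the vertex order 0 < 1 < 2 < 3 < 4 and write every simplex with vertices in increasing order. Then dim K = 1 and the simplices of K are:

  0-simplices (5): [0], [1], [2], [3], [4]
  1-simplices (5): [0,2], [0,3], [1,2], [1,4], [3,4]

so the chain groups are C_0 ≅ Z^5, C_1 ≅ Z^5.

The boundary map ∂_1: C_1 → C_0 sends each edge [p,q] (with p < q) to q − p. For instance
  ∂[0,3] = [3] − [0].
As a 5×5 matrix over Z this has rank 4, with invariant factors (1,1,1,1).

Now H_k = ker ∂_k / im ∂_{k+1}, so:

  H_0: rank C_0 − rank ∂_1 = 5 − 4 = 1, and the invariant factors of ∂_1 are all 1, so H_0 = Z.
  H_1: rank ker ∂_1 − rank ∂_2 = (5 − 4) − 0 = 1, and there is no ∂_2, so H_1 = Z.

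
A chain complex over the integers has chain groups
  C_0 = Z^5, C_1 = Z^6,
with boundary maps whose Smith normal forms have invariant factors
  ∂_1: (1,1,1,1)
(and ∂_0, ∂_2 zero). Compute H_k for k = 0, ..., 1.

H_0: b_0 = 5 − 0 − 4 = 1; torsion from ∂_1 factors > 1: none. So H_0 ≅ Z.
H_1: b_1 = 6 − 4 − 0 = 2; torsion from ∂_2 factors > 1: none. So H_1 ≅ Z^2.

H_0 ≅ Z,  H_1 ≅ Z^2.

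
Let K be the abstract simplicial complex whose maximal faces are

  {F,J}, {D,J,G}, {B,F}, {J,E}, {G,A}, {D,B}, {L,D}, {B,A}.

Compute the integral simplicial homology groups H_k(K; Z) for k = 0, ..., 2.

H_0 = Z,  H_1 = Z^2,  H_2 = 0.

Fix the vertex order A < B < D < E < F < G < J < L and write every simplex with vertices in increasing order. Then dim K = 2 and the simplices of K are:

  0-simplices (8): A, B, D, E, F, G, J, L
  1-simplices (10): AB, AG, BD, BF, DG, DJ, DL, EJ, FJ, GJ
  2-simplices (1): DGJ

Hence C_0 ≅ Z^8, C_1 ≅ Z^10, C_2 ≅ Z^1.

Boundary ∂_1: C_1 → C_0 is given by ∂[p,q] = [q] − [p]. For instance
  ∂DG = G − D.
As a 8×10 matrix over Z this has rank 7, with invariant factors (1,1,1,1,1,1,1).

Boundary ∂_2: C_2 → C_1 sends each 2-simplex [p,q,r] to [q,r] − [p,r] + [p,q]. For instance
  ∂DGJ = GJ − DJ + DG.
The 10×1 boundary matrix has rank 1 and Smith normal form diag(1).

Reading off H_k = ker ∂_k / im ∂_{k+1}:

  H_0: rank C_0 − rank ∂_1 = 8 − 7 = 1, and the invariant factors of ∂_1 are all 1, so H_0 ≅ Z.
  H_1: rank ker ∂_1 − rank ∂_2 = (10 − 7) − 1 = 2, and the invariant factors of ∂_2 are all 1, so H_1 ≅ Z^2.
  H_2: rank ker ∂_2 − rank ∂_3 = (1 − 1) − 0 = 0, and there is no ∂_3, so H_2 ≅ 0.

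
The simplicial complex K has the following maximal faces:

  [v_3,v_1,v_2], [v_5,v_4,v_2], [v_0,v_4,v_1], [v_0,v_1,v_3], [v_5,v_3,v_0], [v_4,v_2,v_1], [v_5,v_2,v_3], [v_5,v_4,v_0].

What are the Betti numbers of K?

b_0 = 1, b_1 = 0, b_2 = 1.

Take the total order v_0 < v_1 < v_2 < v_3 < v_4 < v_5 on the vertex set. Then K (dimension 2) consists of the simplices:

  0-simplices (6): [v_0], [v_1], [v_2], [v_3], [v_4], [v_5]
  1-simplices (12): [v_0,v_1], [v_0,v_3], [v_0,v_4], [v_0,v_5], [v_1,v_2], [v_1,v_3], [v_1,v_4], [v_2,v_3], [v_2,v_4], [v_2,v_5], [v_3,v_5], [v_4,v_5]
  2-simplices (8): [v_0,v_1,v_3], [v_0,v_1,v_4], [v_0,v_3,v_5], [v_0,v_4,v_5], [v_1,v_2,v_3], [v_1,v_2,v_4], [v_2,v_3,v_5], [v_2,v_4,v_5]

so the chain groups are C_0 ≅ Z^6, C_1 ≅ Z^12, C_2 ≅ Z^8.

Boundary ∂_1: C_1 → C_0 sends each edge [p,q] (with p < q) to q − p.
The resulting 6×12 matrix has rank 5, and its Smith normal form has invariant factors (1,1,1,1,1).

Boundary ∂_2: C_2 → C_1 sends each 2-simplex [p,q,r] to [q,r] − [p,r] + [p,q]. For instance
  ∂[v_0,v_3,v_5] = [v_3,v_5] − [v_0,v_5] + [v_0,v_3],
  ∂[v_1,v_2,v_3] = [v_2,v_3] − [v_1,v_3] + [v_1,v_2].
This gives a 12×8 integer matrix of rank 7; reducing to Smith normal form yields diagonal entries (1,1,1,1,1,1,1).

Reading off H_k = ker ∂_k / im ∂_{k+1}:

  H_0: rank C_0 − rank ∂_1 = 6 − 5 = 1, and the invariant factors of ∂_1 are all 1, so H_0 ≅ Z.
  H_1: rank ker ∂_1 − rank ∂_2 = (12 − 5) − 7 = 0, and the invariant factors of ∂_2 are all 1, so H_1 ≅ 0.
  H_2: rank ker ∂_2 − rank ∂_3 = (8 − 7) − 0 = 1, and there is no ∂_3, so H_2 ≅ Z.

Hence the Betti numbers are b_0 = 1, b_1 = 0, b_2 = 1.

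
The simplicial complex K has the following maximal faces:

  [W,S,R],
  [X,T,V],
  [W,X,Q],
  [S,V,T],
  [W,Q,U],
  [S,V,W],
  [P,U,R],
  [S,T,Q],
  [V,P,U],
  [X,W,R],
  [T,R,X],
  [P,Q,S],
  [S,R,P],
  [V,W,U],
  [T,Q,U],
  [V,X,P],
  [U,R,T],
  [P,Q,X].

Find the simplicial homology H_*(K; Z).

H_0 = Z,  H_1 = Z^2,  H_2 = Z.

We work with the vertex ordering P < Q < R < S < T < U < V < W < X. The simplices of K, each written with vertices in increasing order, are:

  0-simplices (9): P, Q, R, S, T, U, V, W, X
  1-simplices (27): PQ, PR, PS, PU, PV, PX, QS, QT, QU, QW, QX, RS, RT, RU, RW, RX, ST, SV, SW, TU, TV, TX, UV, UW, VW, VX, WX
  2-simplices (18): PQS, PQX, PRS, PRU, PUV, PVX, QST, QTU, QUW, QWX, RSW, RTU, RTX, RWX, STV, SVW, TVX, UVW

so the chain groups are C_0 ≅ Z^9, C_1 ≅ Z^27, C_2 ≅ Z^18.

∂_1: C_1 → C_0 is given by ∂[p,q] = [q] − [p].
The 9×27 boundary matrix has rank 8 and Smith normal form diag(1,1,1,1,1,1,1,1).

∂_2: C_2 → C_1 acts by ∂[p,q,r] = [q,r] − [p,r] + [p,q]. For instance
  ∂QWX = WX − QX + QW,
  ∂STV = TV − SV + ST.
This gives a 27×18 integer matrix of rank 17; reducing to Smith normal form yields diagonal entries (1,1,1,1,1,1,1,1,1,1,1,1,1,1,1,1,1).

Now H_k = ker ∂_k / im ∂_{k+1}, so:

  H_0: rank C_0 − rank ∂_1 = 9 − 8 = 1, and the invariant factors of ∂_1 are all 1, so H_0 = Z.
  H_1: rank ker ∂_1 − rank ∂_2 = (27 − 8) − 17 = 2, and the invariant factors of ∂_2 are all 1, so H_1 = Z^2.
  H_2: rank ker ∂_2 − rank ∂_3 = (18 − 17) − 0 = 1, and there is no ∂_3, so H_2 = Z.

(K is a triangulation of the torus T^2.)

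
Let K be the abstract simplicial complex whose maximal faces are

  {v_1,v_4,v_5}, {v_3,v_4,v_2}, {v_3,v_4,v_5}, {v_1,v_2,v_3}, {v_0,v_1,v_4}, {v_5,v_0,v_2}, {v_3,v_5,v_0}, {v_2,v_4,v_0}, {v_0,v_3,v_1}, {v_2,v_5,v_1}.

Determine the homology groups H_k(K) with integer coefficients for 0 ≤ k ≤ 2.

Fix the vertex order v_0 < v_1 < v_2 < v_3 < v_4 < v_5 and write every simplex with vertices in increasing order. Then dim K = 2 and the simplices of K are:

  0-simplices (6): [v_0], [v_1], [v_2], [v_3], [v_4], [v_5]
  1-simplices (15): (15 of them)
  2-simplices (10): [v_0,v_1,v_3], [v_0,v_1,v_4], [v_0,v_2,v_4], [v_0,v_2,v_5], [v_0,v_3,v_5], [v_1,v_2,v_3], [v_1,v_2,v_5], [v_1,v_4,v_5], [v_2,v_3,v_4], [v_3,v_4,v_5]

giving chain groups C_0 ≅ Z^6, C_1 ≅ Z^15, C_2 ≅ Z^10.

∂_1: C_1 → C_0 maps an edge to its endpoints' difference, ∂[p,q] = q − p.
As a 6×15 matrix over Z this has rank 5, with invariant factors (1,1,1,1,1).

∂_2: C_2 → C_1 sends each 2-simplex [p,q,r] to [q,r] − [p,r] + [p,q]. For instance
  ∂[v_0,v_2,v_5] = [v_2,v_5] − [v_0,v_5] + [v_0,v_2],
  ∂[v_1,v_2,v_5] = [v_2,v_5] − [v_1,v_5] + [v_1,v_2].
This gives a 15×10 integer matrix of rank 10; reducing to Smith normal form yields diagonal entries (1,1,1,1,1,1,1,1,1,2).

Computing H_k = (kernel of ∂_k) / (image of ∂_{k+1}):

  H_0: rank C_0 − rank ∂_1 = 6 − 5 = 1, and the invariant factors of ∂_1 are all 1, so H_0 ≅ Z.
  H_1: rank ker ∂_1 − rank ∂_2 = (15 − 5) − 10 = 0, and ∂_2 has invariant factor 2 > 1, so H_1 ≅ Z/2.
  H_2: rank ker ∂_2 − rank ∂_3 = (10 − 10) − 0 = 0, and there is no ∂_3, so H_2 ≅ 0.

(K is a triangulation of the real projective plane RP^2.)

H_0 ≅ Z,  H_1 ≅ Z/2,  H_2 = 0.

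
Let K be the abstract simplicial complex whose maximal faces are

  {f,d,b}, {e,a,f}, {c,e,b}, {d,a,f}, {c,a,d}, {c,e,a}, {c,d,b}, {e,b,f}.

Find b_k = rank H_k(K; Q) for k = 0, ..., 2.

Fix the vertex order a < b < c < d < e < f and write every simplex with vertices in increasing order. Then dim K = 2 and the simplices of K are:

  0-simplices (6): a, b, c, d, e, f
  1-simplices (12): ac, ad, ae, af, bc, bd, be, bf, cd, ce, df, ef
  2-simplices (8): acd, ace, adf, aef, bcd, bce, bdf, bef

so the chain groups are C_0 ≅ Z^6, C_1 ≅ Z^12, C_2 ≅ Z^8.

The boundary map ∂_1: C_1 → C_0 is given by ∂[p,q] = [q] − [p]. For instance
  ∂bd = d − b.
This gives a 6×12 integer matrix of rank 5; reducing to Smith normal form yields diagonal entries (1,1,1,1,1).

Boundary ∂_2: C_2 → C_1 maps a triangle to the signed sum of its edges. For instance
  ∂adf = df − af + ad,
  ∂bef = ef − bf + be.
The resulting 12×8 matrix has rank 7, and its Smith normal form has invariant factors (1,1,1,1,1,1,1).

Computing H_k = (kernel of ∂_k) / (image of ∂_{k+1}):

  H_0: rank C_0 − rank ∂_1 = 6 − 5 = 1, and the invariant factors of ∂_1 are all 1, so H_0 = Z.
  H_1: rank ker ∂_1 − rank ∂_2 = (12 − 5) − 7 = 0, and the invariant factors of ∂_2 are all 1, so H_1 = 0.
  H_2: rank ker ∂_2 − rank ∂_3 = (8 − 7) − 0 = 1, and there is no ∂_3, so H_2 = Z.

Hence the Betti numbers are b_0 = 1, b_1 = 0, b_2 = 1.

b_0 = 1, b_1 = 0, b_2 = 1.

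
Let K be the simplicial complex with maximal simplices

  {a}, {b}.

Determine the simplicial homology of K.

Fix the vertex order a < b and write every simplex with vertices in increasing order. Then dim K = 0 and the simplices of K are:

  0-simplices (2): a, b

giving chain groups C_0 ≅ Z^2.

Reading off H_k = ker ∂_k / im ∂_{k+1}:

  H_0: rank C_0 − rank ∂_1 = 2 − 0 = 2, and there is no ∂_1, so H_0 = Z^2.

H_0 ≅ Z^2.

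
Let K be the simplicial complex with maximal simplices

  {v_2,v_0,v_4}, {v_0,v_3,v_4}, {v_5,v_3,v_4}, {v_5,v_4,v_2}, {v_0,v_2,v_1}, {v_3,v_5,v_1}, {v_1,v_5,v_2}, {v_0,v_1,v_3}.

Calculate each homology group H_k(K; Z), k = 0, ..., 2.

Order the vertices as v_0 < v_1 < v_2 < v_3 < v_4 < v_5. Listing each simplex with vertices in this order, K has dimension 2 with simplices:

  0-simplices (6): [v_0], [v_1], [v_2], [v_3], [v_4], [v_5]
  1-simplices (12): [v_0,v_1], [v_0,v_2], [v_0,v_3], [v_0,v_4], [v_1,v_2], [v_1,v_3], [v_1,v_5], [v_2,v_4], [v_2,v_5], [v_3,v_4], [v_3,v_5], [v_4,v_5]
  2-simplices (8): [v_0,v_1,v_2], [v_0,v_1,v_3], [v_0,v_2,v_4], [v_0,v_3,v_4], [v_1,v_2,v_5], [v_1,v_3,v_5], [v_2,v_4,v_5], [v_3,v_4,v_5]

Hence C_0 ≅ Z^6, C_1 ≅ Z^12, C_2 ≅ Z^8.

The boundary map ∂_1: C_1 → C_0 is given by ∂[p,q] = [q] − [p]. For instance
  ∂[v_4,v_5] = [v_5] − [v_4].
As a 6×12 matrix over Z this has rank 5, with invariant factors (1,1,1,1,1).

Boundary ∂_2: C_2 → C_1 acts by ∂[p,q,r] = [q,r] − [p,r] + [p,q]. For instance
  ∂[v_3,v_4,v_5] = [v_4,v_5] − [v_3,v_5] + [v_3,v_4],
  ∂[v_0,v_1,v_2] = [v_1,v_2] − [v_0,v_2] + [v_0,v_1].
As a 12×8 matrix over Z this has rank 7, with invariant factors (1,1,1,1,1,1,1).

Computing H_k = (kernel of ∂_k) / (image of ∂_{k+1}):

  H_0: rank C_0 − rank ∂_1 = 6 − 5 = 1, and the invariant factors of ∂_1 are all 1, so H_0 = Z.
  H_1: rank ker ∂_1 − rank ∂_2 = (12 − 5) − 7 = 0, and the invariant factors of ∂_2 are all 1, so H_1 = 0.
  H_2: rank ker ∂_2 − rank ∂_3 = (8 − 7) − 0 = 1, and there is no ∂_3, so H_2 = Z.

H_0 = Z,  H_1 = 0,  H_2 = Z.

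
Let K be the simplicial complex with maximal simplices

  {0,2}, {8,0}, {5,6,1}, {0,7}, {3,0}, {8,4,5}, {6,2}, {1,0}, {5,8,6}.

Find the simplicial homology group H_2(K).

We work with the vertex ordering 0 < 1 < 2 < 3 < 4 < 5 < 6 < 7 < 8. The simplices of K, each written with vertices in increasing order, are:

  0-simplices (9): [0], [1], [2], [3], [4], [5], [6], [7], [8]
  1-simplices (13): [0,1], [0,2], [0,3], [0,7], [0,8], [1,5], [1,6], [2,6], [4,5], [4,8], [5,6], [5,8], [6,8]
  2-simplices (3): [1,5,6], [4,5,8], [5,6,8]

so the chain groups are C_0 ≅ Z^9, C_1 ≅ Z^13, C_2 ≅ Z^3.

∂_1: C_1 → C_0 sends each edge [p,q] (with p < q) to q − p. For instance
  ∂[5,6] = [6] − [5].
This gives a 9×13 integer matrix of rank 8; reducing to Smith normal form yields diagonal entries (1,1,1,1,1,1,1,1).

The boundary map ∂_2: C_2 → C_1 sends each 2-simplex [p,q,r] to [q,r] − [p,r] + [p,q]. For instance
  ∂[1,5,6] = [5,6] − [1,6] + [1,5],
  ∂[4,5,8] = [5,8] − [4,8] + [4,5].
As a 13×3 matrix over Z this has rank 3, with invariant factors (1,1,1).

Now H_k = ker ∂_k / im ∂_{k+1}, so:

  H_2: rank ker ∂_2 − rank ∂_3 = (3 − 3) − 0 = 0, and there is no ∂_3, so H_2 ≅ 0.

H_2 = 0.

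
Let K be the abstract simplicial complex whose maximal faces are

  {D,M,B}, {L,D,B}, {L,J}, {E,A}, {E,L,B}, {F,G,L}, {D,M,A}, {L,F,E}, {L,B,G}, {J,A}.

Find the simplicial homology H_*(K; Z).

Take the total order A < B < D < E < F < G < J < L < M on the vertex set. Then K (dimension 2) consists of the simplices:

  0-simplices (9): A, B, D, E, F, G, J, L, M
  1-simplices (17): AD, AE, AJ, AM, BD, BE, BG, BL, BM, DL, DM, EF, EL, FG, FL, GL, JL
  2-simplices (7): ADM, BDL, BDM, BEL, BGL, EFL, FGL

giving chain groups C_0 ≅ Z^9, C_1 ≅ Z^17, C_2 ≅ Z^7.

Boundary ∂_1: C_1 → C_0 maps an edge to its endpoints' difference, ∂[p,q] = q − p.
As a 9×17 matrix over Z this has rank 8, with invariant factors (1,1,1,1,1,1,1,1).

∂_2: C_2 → C_1 sends each 2-simplex [p,q,r] to [q,r] − [p,r] + [p,q]. For instance
  ∂BEL = EL − BL + BE,
  ∂EFL = FL − EL + EF.
The 17×7 boundary matrix has rank 7 and Smith normal form diag(1,1,1,1,1,1,1).

Now H_k = ker ∂_k / im ∂_{k+1}, so:

  H_0: rank C_0 − rank ∂_1 = 9 − 8 = 1, and the invariant factors of ∂_1 are all 1, so H_0 ≅ Z.
  H_1: rank ker ∂_1 − rank ∂_2 = (17 − 8) − 7 = 2, and the invariant factors of ∂_2 are all 1, so H_1 ≅ Z^2.
  H_2: rank ker ∂_2 − rank ∂_3 = (7 − 7) − 0 = 0, and there is no ∂_3, so H_2 ≅ 0.

H_0 ≅ Z,  H_1 ≅ Z^2,  H_2 = 0.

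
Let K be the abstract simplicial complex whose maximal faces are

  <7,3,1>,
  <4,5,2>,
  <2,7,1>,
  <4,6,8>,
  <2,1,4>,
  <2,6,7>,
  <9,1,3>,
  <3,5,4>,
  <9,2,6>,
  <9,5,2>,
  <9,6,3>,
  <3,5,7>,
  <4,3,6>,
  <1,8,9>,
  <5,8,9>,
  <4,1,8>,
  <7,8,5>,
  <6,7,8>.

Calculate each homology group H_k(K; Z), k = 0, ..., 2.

H_0 = Z,  H_1 = Z^2,  H_2 = Z.

We work with the vertex ordering 1 < 2 < 3 < 4 < 5 < 6 < 7 < 8 < 9. The simplices of K, each written with vertices in increasing order, are:

  0-simplices (9): [1], [2], [3], [4], [5], [6], [7], [8], [9]
  1-simplices (27): (27 of them)
  2-simplices (18): [1,2,4], [1,2,7], [1,3,7], [1,3,9], [1,4,8], [1,8,9], [2,4,5], [2,5,9], [2,6,7], [2,6,9], [3,4,5], [3,4,6], [3,5,7], [3,6,9], [4,6,8], [5,7,8], [5,8,9], [6,7,8]

so the chain groups are C_0 ≅ Z^9, C_1 ≅ Z^27, C_2 ≅ Z^18.

∂_1: C_1 → C_0 is given by ∂[p,q] = [q] − [p].
As a 9×27 matrix over Z this has rank 8, with invariant factors (1,1,1,1,1,1,1,1).

∂_2: C_2 → C_1 sends each 2-simplex [p,q,r] to [q,r] − [p,r] + [p,q]. For instance
  ∂[5,8,9] = [8,9] − [5,9] + [5,8],
  ∂[1,4,8] = [4,8] − [1,8] + [1,4].
As a 27×18 matrix over Z this has rank 17, with invariant factors (1,1,1,1,1,1,1,1,1,1,1,1,1,1,1,1,1).

From H_k ≅ ker(∂_k) / im(∂_{k+1}) we obtain:

  H_0: rank C_0 − rank ∂_1 = 9 − 8 = 1, and the invariant factors of ∂_1 are all 1, so H_0 ≅ Z.
  H_1: rank ker ∂_1 − rank ∂_2 = (27 − 8) − 17 = 2, and the invariant factors of ∂_2 are all 1, so H_1 ≅ Z^2.
  H_2: rank ker ∂_2 − rank ∂_3 = (18 − 17) − 0 = 1, and there is no ∂_3, so H_2 ≅ Z.

(K is a triangulation of the torus T^2.)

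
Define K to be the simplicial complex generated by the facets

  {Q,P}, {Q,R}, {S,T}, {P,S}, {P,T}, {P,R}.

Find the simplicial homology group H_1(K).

H_1 ≅ Z^2.

Fix the vertex order P < Q < R < S < T and write every simplex with vertices in increasing order. Then dim K = 1 and the simplices of K are:

  0-simplices (5): P, Q, R, S, T
  1-simplices (6): PQ, PR, PS, PT, QR, ST

so the chain groups are C_0 ≅ Z^5, C_1 ≅ Z^6.

Boundary ∂_1: C_1 → C_0 maps an edge to its endpoints' difference, ∂[p,q] = q − p. For instance
  ∂PQ = Q − P.
This gives a 5×6 integer matrix of rank 4; reducing to Smith normal form yields diagonal entries (1,1,1,1).

Computing H_k = (kernel of ∂_k) / (image of ∂_{k+1}):

  H_1: rank ker ∂_1 − rank ∂_2 = (6 − 4) − 0 = 2, and there is no ∂_2, so H_1 ≅ Z^2.

(K is a triangulation of a wedge of 2 circles.)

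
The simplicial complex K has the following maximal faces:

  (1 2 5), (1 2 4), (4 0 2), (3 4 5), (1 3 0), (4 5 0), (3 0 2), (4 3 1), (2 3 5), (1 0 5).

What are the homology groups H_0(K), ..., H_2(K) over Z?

H_0 = Z,  H_1 = Z/2,  H_2 = 0.

Take the total order 0 < 1 < 2 < 3 < 4 < 5 on the vertex set. Then K (dimension 2) consists of the simplices:

  0-simplices (6): [0], [1], [2], [3], [4], [5]
  1-simplices (15): [0,1], [0,2], [0,3], [0,4], [0,5], [1,2], [1,3], [1,4], [1,5], [2,3], [2,4], [2,5], [3,4], [3,5], [4,5]
  2-simplices (10): [0,1,3], [0,1,5], [0,2,3], [0,2,4], [0,4,5], [1,2,4], [1,2,5], [1,3,4], [2,3,5], [3,4,5]

so the chain groups are C_0 ≅ Z^6, C_1 ≅ Z^15, C_2 ≅ Z^10.

∂_1: C_1 → C_0 maps an edge to its endpoints' difference, ∂[p,q] = q − p.
This gives a 6×15 integer matrix of rank 5; reducing to Smith normal form yields diagonal entries (1,1,1,1,1).

The boundary map ∂_2: C_2 → C_1 sends each 2-simplex [p,q,r] to [q,r] − [p,r] + [p,q]. For instance
  ∂[1,3,4] = [3,4] − [1,4] + [1,3],
  ∂[0,2,4] = [2,4] − [0,4] + [0,2].
The resulting 15×10 matrix has rank 10, and its Smith normal form has invariant factors (1,1,1,1,1,1,1,1,1,2).

Now H_k = ker ∂_k / im ∂_{k+1}, so:

  H_0: rank C_0 − rank ∂_1 = 6 − 5 = 1, and the invariant factors of ∂_1 are all 1, so H_0 ≅ Z.
  H_1: rank ker ∂_1 − rank ∂_2 = (15 − 5) − 10 = 0, and ∂_2 has invariant factor 2 > 1, so H_1 ≅ Z/2.
  H_2: rank ker ∂_2 − rank ∂_3 = (10 − 10) − 0 = 0, and there is no ∂_3, so H_2 ≅ 0.

As a check, the Euler characteristic is 6 − 15 + 10 = 1, which agrees with 1 − 0 + 0 = 1.
(K is a triangulation of the real projective plane RP^2.)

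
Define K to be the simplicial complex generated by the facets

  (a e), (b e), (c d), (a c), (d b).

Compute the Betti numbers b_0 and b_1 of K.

b_0 = 1, b_1 = 1.

K has 5 vertices, 5 edges.
rank ∂_0 = 0, rank ∂_1 = 4 ⇒ b_0 = 5 − 0 − 4 = 1; all invariant factors of ∂_1 are 1 so no torsion. So H_0 = Z.
rank ∂_1 = 4, rank ∂_2 = 0 ⇒ b_1 = 5 − 4 − 0 = 1. So H_1 = Z.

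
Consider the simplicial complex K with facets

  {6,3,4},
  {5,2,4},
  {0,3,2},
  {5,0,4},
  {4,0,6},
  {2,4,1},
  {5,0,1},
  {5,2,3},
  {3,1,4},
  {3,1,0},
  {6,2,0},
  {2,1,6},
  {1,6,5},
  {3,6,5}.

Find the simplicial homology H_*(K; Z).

K has 7 vertices, 21 edges, 14 triangles.
rank ∂_0 = 0, rank ∂_1 = 6 ⇒ b_0 = 7 − 0 − 6 = 1; all invariant factors of ∂_1 are 1 so no torsion. So H_0 = Z.
rank ∂_1 = 6, rank ∂_2 = 13 ⇒ b_1 = 21 − 6 − 13 = 2; all invariant factors of ∂_2 are 1 so no torsion. So H_1 = Z^2.
rank ∂_2 = 13, rank ∂_3 = 0 ⇒ b_2 = 14 − 13 − 0 = 1. So H_2 = Z.

H_0 = Z,  H_1 = Z^2,  H_2 = Z.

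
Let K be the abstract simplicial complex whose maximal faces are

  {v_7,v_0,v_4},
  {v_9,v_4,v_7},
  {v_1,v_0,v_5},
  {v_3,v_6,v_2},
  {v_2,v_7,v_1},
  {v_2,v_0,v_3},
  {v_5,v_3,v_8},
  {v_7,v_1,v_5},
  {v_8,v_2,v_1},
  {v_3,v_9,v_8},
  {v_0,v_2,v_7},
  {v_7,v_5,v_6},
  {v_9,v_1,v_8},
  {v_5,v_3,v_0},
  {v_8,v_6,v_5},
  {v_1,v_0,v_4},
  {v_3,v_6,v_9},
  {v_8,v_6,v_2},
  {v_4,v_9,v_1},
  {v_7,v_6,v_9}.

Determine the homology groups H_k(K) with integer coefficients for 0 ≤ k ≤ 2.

K has 10 vertices, 30 edges, 20 triangles.
rank ∂_0 = 0, rank ∂_1 = 9 ⇒ b_0 = 10 − 0 − 9 = 1; all invariant factors of ∂_1 are 1 so no torsion. So H_0 ≅ Z.
rank ∂_1 = 9, rank ∂_2 = 20 ⇒ b_1 = 30 − 9 − 20 = 1; ∂_2 has invariant factor(s) [2] giving torsion. So H_1 ≅ Z ⊕ Z/2.
rank ∂_2 = 20, rank ∂_3 = 0 ⇒ b_2 = 20 − 20 − 0 = 0. So H_2 ≅ 0.

H_0 = Z,  H_1 = Z ⊕ Z/2,  H_2 = 0.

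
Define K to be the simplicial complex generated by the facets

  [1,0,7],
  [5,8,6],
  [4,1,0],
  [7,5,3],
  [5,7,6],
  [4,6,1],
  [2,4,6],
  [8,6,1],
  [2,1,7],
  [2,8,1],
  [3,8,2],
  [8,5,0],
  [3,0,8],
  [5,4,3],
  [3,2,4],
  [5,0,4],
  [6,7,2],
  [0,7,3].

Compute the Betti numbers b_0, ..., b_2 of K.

Take the total order 0 < 1 < 2 < 3 < 4 < 5 < 6 < 7 < 8 on the vertex set. Then K (dimension 2) consists of the simplices:

  0-simplices (9): [0], [1], [2], [3], [4], [5], [6], [7], [8]
  1-simplices (27): (27 of them)
  2-simplices (18): [0,1,4], [0,1,7], [0,3,7], [0,3,8], [0,4,5], [0,5,8], [1,2,7], [1,2,8], [1,4,6], [1,6,8], [2,3,4], [2,3,8], [2,4,6], [2,6,7], [3,4,5], [3,5,7], [5,6,7], [5,6,8]

Hence C_0 ≅ Z^9, C_1 ≅ Z^27, C_2 ≅ Z^18.

∂_1: C_1 → C_0 sends each edge [p,q] (with p < q) to q − p.
The 9×27 boundary matrix has rank 8 and Smith normal form diag(1,1,1,1,1,1,1,1).

The boundary map ∂_2: C_2 → C_1 maps a triangle to the signed sum of its edges. For instance
  ∂[2,6,7] = [6,7] − [2,7] + [2,6],
  ∂[2,4,6] = [4,6] − [2,6] + [2,4].
This gives a 27×18 integer matrix of rank 18; reducing to Smith normal form yields diagonal entries (1,1,1,1,1,1,1,1,1,1,1,1,1,1,1,1,1,2).

From H_k ≅ ker(∂_k) / im(∂_{k+1}) we obtain:

  H_0: rank C_0 − rank ∂_1 = 9 − 8 = 1, and the invariant factors of ∂_1 are all 1, so H_0 = Z.
  H_1: rank ker ∂_1 − rank ∂_2 = (27 − 8) − 18 = 1, and ∂_2 has invariant factor 2 > 1, so H_1 = Z ⊕ Z_2.
  H_2: rank ker ∂_2 − rank ∂_3 = (18 − 18) − 0 = 0, and there is no ∂_3, so H_2 = 0.

As a check, the Euler characteristic is 9 − 27 + 18 = 0, which agrees with 1 − 1 + 0 = 0.
(K is a triangulation of the Klein bottle.)

Hence the Betti numbers are b_0 = 1, b_1 = 1, b_2 = 0.

b_0 = 1, b_1 = 1, b_2 = 0.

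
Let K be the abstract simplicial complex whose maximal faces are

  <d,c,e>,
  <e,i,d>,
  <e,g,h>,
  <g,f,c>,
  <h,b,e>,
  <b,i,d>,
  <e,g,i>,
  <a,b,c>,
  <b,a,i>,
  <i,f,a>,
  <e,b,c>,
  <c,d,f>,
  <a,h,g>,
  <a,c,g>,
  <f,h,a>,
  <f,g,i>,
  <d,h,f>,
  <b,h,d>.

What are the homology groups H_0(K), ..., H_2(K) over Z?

H_0 ≅ Z,  H_1 ≅ Z ⊕ Z/2,  H_2 = 0.

Fix the vertex order a < b < c < d < e < f < g < h < i and write every simplex with vertices in increasing order. Then dim K = 2 and the simplices of K are:

  0-simplices (9): a, b, c, d, e, f, g, h, i
  1-simplices (27): ab, ac, af, ag, ah, ai, bc, bd, be, bh, bi, cd, ce, cf, cg, de, df, dh, di, eg, eh, ei, fg, fh, fi, gh, gi
  2-simplices (18): abc, abi, acg, afh, afi, agh, bce, bdh, bdi, beh, cde, cdf, cfg, dei, dfh, egh, egi, fgi

Hence C_0 ≅ Z^9, C_1 ≅ Z^27, C_2 ≅ Z^18.

∂_1: C_1 → C_0 maps an edge to its endpoints' difference, ∂[p,q] = q − p. For instance
  ∂bi = i − b.
The resulting 9×27 matrix has rank 8, and its Smith normal form has invariant factors (1,1,1,1,1,1,1,1).

Boundary ∂_2: C_2 → C_1 maps a triangle to the signed sum of its edges. For instance
  ∂abc = bc − ac + ab,
  ∂cde = de − ce + cd.
The resulting 27×18 matrix has rank 18, and its Smith normal form has invariant factors (1,1,1,1,1,1,1,1,1,1,1,1,1,1,1,1,1,2).

From H_k ≅ ker(∂_k) / im(∂_{k+1}) we obtain:

  H_0: rank C_0 − rank ∂_1 = 9 − 8 = 1, and the invariant factors of ∂_1 are all 1, so H_0 ≅ Z.
  H_1: rank ker ∂_1 − rank ∂_2 = (27 − 8) − 18 = 1, and ∂_2 has invariant factor 2 > 1, so H_1 ≅ Z ⊕ Z/2.
  H_2: rank ker ∂_2 − rank ∂_3 = (18 − 18) − 0 = 0, and there is no ∂_3, so H_2 ≅ 0.

As a check, the Euler characteristic is 9 − 27 + 18 = 0, which agrees with 1 − 1 + 0 = 0.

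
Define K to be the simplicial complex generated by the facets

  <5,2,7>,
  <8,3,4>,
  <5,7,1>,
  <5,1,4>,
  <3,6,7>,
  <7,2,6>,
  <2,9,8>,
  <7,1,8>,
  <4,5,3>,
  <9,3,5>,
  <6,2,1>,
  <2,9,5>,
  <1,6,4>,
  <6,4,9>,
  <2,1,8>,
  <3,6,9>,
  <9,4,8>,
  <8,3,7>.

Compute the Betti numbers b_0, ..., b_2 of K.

b_0 = 1, b_1 = 1, b_2 = 0.

We work with the vertex ordering 1 < 2 < 3 < 4 < 5 < 6 < 7 < 8 < 9. The simplices of K, each written with vertices in increasing order, are:

  0-simplices (9): [1], [2], [3], [4], [5], [6], [7], [8], [9]
  1-simplices (27): (27 of them)
  2-simplices (18): [1,2,6], [1,2,8], [1,4,5], [1,4,6], [1,5,7], [1,7,8], [2,5,7], [2,5,9], [2,6,7], [2,8,9], [3,4,5], [3,4,8], [3,5,9], [3,6,7], [3,6,9], [3,7,8], [4,6,9], [4,8,9]

so the chain groups are C_0 ≅ Z^9, C_1 ≅ Z^27, C_2 ≅ Z^18.

Boundary ∂_1: C_1 → C_0 sends each edge [p,q] (with p < q) to q − p. For instance
  ∂[4,8] = [8] − [4].
The 9×27 boundary matrix has rank 8 and Smith normal form diag(1,1,1,1,1,1,1,1).

∂_2: C_2 → C_1 maps a triangle to the signed sum of its edges. For instance
  ∂[3,6,7] = [6,7] − [3,7] + [3,6],
  ∂[4,6,9] = [6,9] − [4,9] + [4,6].
The 27×18 boundary matrix has rank 18 and Smith normal form diag(1,1,1,1,1,1,1,1,1,1,1,1,1,1,1,1,1,2).

Computing H_k = (kernel of ∂_k) / (image of ∂_{k+1}):

  H_0: rank C_0 − rank ∂_1 = 9 − 8 = 1, and the invariant factors of ∂_1 are all 1, so H_0 ≅ Z.
  H_1: rank ker ∂_1 − rank ∂_2 = (27 − 8) − 18 = 1, and ∂_2 has invariant factor 2 > 1, so H_1 ≅ Z ⊕ Z/2Z.
  H_2: rank ker ∂_2 − rank ∂_3 = (18 − 18) − 0 = 0, and there is no ∂_3, so H_2 ≅ 0.

As a check, the Euler characteristic is 9 − 27 + 18 = 0, which agrees with 1 − 1 + 0 = 0.

Hence the Betti numbers are b_0 = 1, b_1 = 1, b_2 = 0.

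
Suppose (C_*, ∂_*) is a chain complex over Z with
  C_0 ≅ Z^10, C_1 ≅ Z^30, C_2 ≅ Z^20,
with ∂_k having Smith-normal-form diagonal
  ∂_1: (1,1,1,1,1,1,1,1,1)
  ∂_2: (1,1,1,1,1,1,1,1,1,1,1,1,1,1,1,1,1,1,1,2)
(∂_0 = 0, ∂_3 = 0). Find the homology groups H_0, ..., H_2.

H_0: b_0 = 10 − 0 − 9 = 1; torsion from ∂_1 factors > 1: none. So H_0 = Z.
H_1: b_1 = 30 − 9 − 20 = 1; torsion from ∂_2 factors > 1: [2]. So H_1 = Z × Z/2.
H_2: b_2 = 20 − 20 − 0 = 0; torsion from ∂_3 factors > 1: none. So H_2 = 0.

H_0 = Z,  H_1 = Z × Z/2,  H_2 = 0.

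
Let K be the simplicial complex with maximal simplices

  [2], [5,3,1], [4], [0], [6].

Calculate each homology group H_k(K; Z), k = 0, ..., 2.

Take the total order 0 < 1 < 2 < 3 < 4 < 5 < 6 on the vertex set. Then K (dimension 2) consists of the simplices:

  0-simplices (7): [0], [1], [2], [3], [4], [5], [6]
  1-simplices (3): [1,3], [1,5], [3,5]
  2-simplices (1): [1,3,5]

so the chain groups are C_0 ≅ Z^7, C_1 ≅ Z^3, C_2 ≅ Z^1.

Boundary ∂_1: C_1 → C_0 is given by ∂[p,q] = [q] − [p].
This gives a 7×3 integer matrix of rank 2; reducing to Smith normal form yields diagonal entries (1,1).

The boundary map ∂_2: C_2 → C_1 sends each 2-simplex [p,q,r] to [q,r] − [p,r] + [p,q]. For instance
  ∂[1,3,5] = [3,5] − [1,5] + [1,3].
This gives a 3×1 integer matrix of rank 1; reducing to Smith normal form yields diagonal entries (1).

Reading off H_k = ker ∂_k / im ∂_{k+1}:

  H_0: rank C_0 − rank ∂_1 = 7 − 2 = 5, and the invariant factors of ∂_1 are all 1, so H_0 = Z^5.
  H_1: rank ker ∂_1 − rank ∂_2 = (3 − 2) − 1 = 0, and the invariant factors of ∂_2 are all 1, so H_1 = 0.
  H_2: rank ker ∂_2 − rank ∂_3 = (1 − 1) − 0 = 0, and there is no ∂_3, so H_2 = 0.

H_0 ≅ Z^5,  H_1 = 0,  H_2 = 0.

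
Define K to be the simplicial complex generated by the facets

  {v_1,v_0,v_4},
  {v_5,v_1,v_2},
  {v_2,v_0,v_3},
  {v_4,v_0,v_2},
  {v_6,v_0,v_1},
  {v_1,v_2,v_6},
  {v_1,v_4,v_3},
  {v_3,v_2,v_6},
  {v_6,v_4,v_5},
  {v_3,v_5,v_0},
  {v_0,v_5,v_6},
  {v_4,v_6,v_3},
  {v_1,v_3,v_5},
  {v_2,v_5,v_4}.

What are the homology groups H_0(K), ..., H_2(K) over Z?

H_0 ≅ Z,  H_1 ≅ Z^2,  H_2 ≅ Z.

Take the total order v_0 < v_1 < v_2 < v_3 < v_4 < v_5 < v_6 on the vertex set. Then K (dimension 2) consists of the simplices:

  0-simplices (7): [v_0], [v_1], [v_2], [v_3], [v_4], [v_5], [v_6]
  1-simplices (21): (21 of them)
  2-simplices (14): (14 of them)

Hence C_0 ≅ Z^7, C_1 ≅ Z^21, C_2 ≅ Z^14.

The boundary map ∂_1: C_1 → C_0 sends each edge [p,q] (with p < q) to q − p. For instance
  ∂[v_1,v_4] = [v_4] − [v_1].
This gives a 7×21 integer matrix of rank 6; reducing to Smith normal form yields diagonal entries (1,1,1,1,1,1).

The boundary map ∂_2: C_2 → C_1 sends each 2-simplex [p,q,r] to [q,r] − [p,r] + [p,q]. For instance
  ∂[v_0,v_1,v_4] = [v_1,v_4] − [v_0,v_4] + [v_0,v_1],
  ∂[v_3,v_4,v_6] = [v_4,v_6] − [v_3,v_6] + [v_3,v_4].
This gives a 21×14 integer matrix of rank 13; reducing to Smith normal form yields diagonal entries (1,1,1,1,1,1,1,1,1,1,1,1,1).

Reading off H_k = ker ∂_k / im ∂_{k+1}:

  H_0: rank C_0 − rank ∂_1 = 7 − 6 = 1, and the invariant factors of ∂_1 are all 1, so H_0 = Z.
  H_1: rank ker ∂_1 − rank ∂_2 = (21 − 6) − 13 = 2, and the invariant factors of ∂_2 are all 1, so H_1 = Z^2.
  H_2: rank ker ∂_2 − rank ∂_3 = (14 − 13) − 0 = 1, and there is no ∂_3, so H_2 = Z.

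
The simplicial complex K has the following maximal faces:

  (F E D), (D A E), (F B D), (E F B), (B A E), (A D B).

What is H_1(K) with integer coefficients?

Order the vertices as A < B < D < E < F. Listing each simplex with vertices in this order, K has dimension 2 with simplices:

  0-simplices (5): A, B, D, E, F
  1-simplices (9): AB, AD, AE, BD, BE, BF, DE, DF, EF
  2-simplices (6): ABD, ABE, ADE, BDF, BEF, DEF

so the chain groups are C_0 ≅ Z^5, C_1 ≅ Z^9, C_2 ≅ Z^6.

Boundary ∂_1: C_1 → C_0 maps an edge to its endpoints' difference, ∂[p,q] = q − p. For instance
  ∂DE = E − D.
The resulting 5×9 matrix has rank 4, and its Smith normal form has invariant factors (1,1,1,1).

∂_2: C_2 → C_1 acts by ∂[p,q,r] = [q,r] − [p,r] + [p,q]. For instance
  ∂DEF = EF − DF + DE,
  ∂ABD = BD − AD + AB.
The 9×6 boundary matrix has rank 5 and Smith normal form diag(1,1,1,1,1).

Computing H_k = (kernel of ∂_k) / (image of ∂_{k+1}):

  H_1: rank ker ∂_1 − rank ∂_2 = (9 − 4) − 5 = 0, and the invariant factors of ∂_2 are all 1, so H_1 = 0.

H_1 = 0.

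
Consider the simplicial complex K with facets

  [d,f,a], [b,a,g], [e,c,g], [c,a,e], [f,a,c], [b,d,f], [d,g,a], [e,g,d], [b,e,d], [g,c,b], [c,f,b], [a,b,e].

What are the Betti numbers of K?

We work with the vertex ordering a < b < c < d < e < f < g. The simplices of K, each written with vertices in increasing order, are:

  0-simplices (7): a, b, c, d, e, f, g
  1-simplices (18): ab, ac, ad, ae, af, ag, bc, bd, be, bf, bg, ce, cf, cg, de, df, dg, eg
  2-simplices (12): abe, abg, ace, acf, adf, adg, bcf, bcg, bde, bdf, ceg, deg

Hence C_0 ≅ Z^7, C_1 ≅ Z^18, C_2 ≅ Z^12.

Boundary ∂_1: C_1 → C_0 is given by ∂[p,q] = [q] − [p].
The resulting 7×18 matrix has rank 6, and its Smith normal form has invariant factors (1,1,1,1,1,1).

∂_2: C_2 → C_1 maps a triangle to the signed sum of its edges. For instance
  ∂bcf = cf − bf + bc,
  ∂ceg = eg − cg + ce.
The resulting 18×12 matrix has rank 12, and its Smith normal form has invariant factors (1,1,1,1,1,1,1,1,1,1,1,2).

Reading off H_k = ker ∂_k / im ∂_{k+1}:

  H_0: rank C_0 − rank ∂_1 = 7 − 6 = 1, and the invariant factors of ∂_1 are all 1, so H_0 ≅ Z.
  H_1: rank ker ∂_1 − rank ∂_2 = (18 − 6) − 12 = 0, and ∂_2 has invariant factor 2 > 1, so H_1 ≅ Z/2Z.
  H_2: rank ker ∂_2 − rank ∂_3 = (12 − 12) − 0 = 0, and there is no ∂_3, so H_2 ≅ 0.

As a check, the Euler characteristic is 7 − 18 + 12 = 1, which agrees with 1 − 0 + 0 = 1.

Hence the Betti numbers are b_0 = 1, b_1 = 0, b_2 = 0.

b_0 = 1, b_1 = 0, b_2 = 0.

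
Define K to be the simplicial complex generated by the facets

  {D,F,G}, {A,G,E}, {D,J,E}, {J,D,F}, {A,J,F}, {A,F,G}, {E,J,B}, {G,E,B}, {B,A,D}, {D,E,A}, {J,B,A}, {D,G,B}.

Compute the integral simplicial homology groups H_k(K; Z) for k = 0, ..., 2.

H_0 ≅ Z,  H_1 ≅ Z/2,  H_2 = 0.

Order the vertices as A < B < D < E < F < G < J. Listing each simplex with vertices in this order, K has dimension 2 with simplices:

  0-simplices (7): A, B, D, E, F, G, J
  1-simplices (18): AB, AD, AE, AF, AG, AJ, BD, BE, BG, BJ, DE, DF, DG, DJ, EG, EJ, FG, FJ
  2-simplices (12): ABD, ABJ, ADE, AEG, AFG, AFJ, BDG, BEG, BEJ, DEJ, DFG, DFJ

Hence C_0 ≅ Z^7, C_1 ≅ Z^18, C_2 ≅ Z^12.

∂_1: C_1 → C_0 sends each edge [p,q] (with p < q) to q − p. For instance
  ∂BD = D − B.
The resulting 7×18 matrix has rank 6, and its Smith normal form has invariant factors (1,1,1,1,1,1).

The boundary map ∂_2: C_2 → C_1 maps a triangle to the signed sum of its edges. For instance
  ∂DFG = FG − DG + DF,
  ∂BEJ = EJ − BJ + BE.
This gives a 18×12 integer matrix of rank 12; reducing to Smith normal form yields diagonal entries (1,1,1,1,1,1,1,1,1,1,1,2).

Now H_k = ker ∂_k / im ∂_{k+1}, so:

  H_0: rank C_0 − rank ∂_1 = 7 − 6 = 1, and the invariant factors of ∂_1 are all 1, so H_0 = Z.
  H_1: rank ker ∂_1 − rank ∂_2 = (18 − 6) − 12 = 0, and ∂_2 has invariant factor 2 > 1, so H_1 = Z/2.
  H_2: rank ker ∂_2 − rank ∂_3 = (12 − 12) − 0 = 0, and there is no ∂_3, so H_2 = 0.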